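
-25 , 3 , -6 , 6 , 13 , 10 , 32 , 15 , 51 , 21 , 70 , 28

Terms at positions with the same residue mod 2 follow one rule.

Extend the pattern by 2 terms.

89, 36

Odd-indexed and even-indexed terms follow separate rules.
Track A: -25, -6, 13, 32, 51, 70 (linear: a_n = -44 + 19·n).
Track B: 3, 6, 10, 15, 21, 28 (the triangular numbers T_2, T_3, …).
Position 13 falls in track A as its term 7, giving 89.
Position 14 falls in track B as its term 7, giving 36.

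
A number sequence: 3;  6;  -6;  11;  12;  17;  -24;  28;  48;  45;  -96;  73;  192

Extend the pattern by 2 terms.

Positions 1, 3, 5, … form one subsequence and positions 2, 4, 6, … form another.
Track A is 3, -6, 12, -24, 48, -96, 192, which is geometric, ×-2 each step.
Track B is 6, 11, 17, 28, 45, 73, which is each term equals the sum of the previous two.
Position 14 falls in track B as its term 7, giving 118.
Term 15 comes from track A (its 8th entry): -384.

118, -384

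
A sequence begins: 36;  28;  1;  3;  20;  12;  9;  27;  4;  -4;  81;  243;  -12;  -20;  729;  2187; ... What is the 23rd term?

59049

Positions follow the repeating pattern AABB; grouping by letter gives 2 tracks.
Subsequence A: 36, 28, 20, 12, 4, -4, -12, -20 (arithmetic with common difference −8).
Subsequence B: 1, 3, 9, 27, 81, 243, 729, 2187 (successive powers of 3).
The 23rd slot belongs to subsequence B; its 11th term is 59049.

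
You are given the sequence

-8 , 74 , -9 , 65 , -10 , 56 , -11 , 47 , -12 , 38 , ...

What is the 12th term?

Taking every 2nd term gives 2 separate tracks.
Track A: -8, -9, -10, -11, -12 — arithmetic with common difference −1.
Track B: 74, 65, 56, 47, 38 — arithmetic, step −9.
The 12th slot belongs to track B; its 6th term is 29.

29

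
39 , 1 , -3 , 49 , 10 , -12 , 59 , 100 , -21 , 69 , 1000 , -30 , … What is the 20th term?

1000000

Read the sequence 3 terms at a time; column i is its own pattern.
Subsequence A = 39, 49, 59, 69: arithmetic with common difference +10.
Subsequence B = 1, 10, 100, 1000: successive powers of 10.
Subsequence C = -3, -12, -21, -30: subtracting 9 each time.
Term 20 comes from subsequence B (its 7th entry): 1000000.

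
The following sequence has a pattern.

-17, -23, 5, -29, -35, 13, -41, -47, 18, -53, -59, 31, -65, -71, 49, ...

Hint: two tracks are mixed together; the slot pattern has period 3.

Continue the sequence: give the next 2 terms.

Positions follow the repeating pattern AAB; grouping by letter gives 2 tracks.
Track A: -17, -23, -29, -35, -41, -47, -53, -59, -65, -71 (arithmetic with common difference −6).
Track B: 5, 13, 18, 31, 49 (Fibonacci-style (each term is the sum of the two before it)).
Position 16 → track A, term 11 = -77.
The 17th slot belongs to track A; its 12th term is -83.

-77, -83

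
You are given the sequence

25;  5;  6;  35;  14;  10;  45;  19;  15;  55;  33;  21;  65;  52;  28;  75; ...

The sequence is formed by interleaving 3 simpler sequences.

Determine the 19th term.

85

Taking every 3rd term gives 3 separate tracks.
Track A: 25, 35, 45, 55, 65, 75. Arithmetic with common difference +10.
Track B: 5, 14, 19, 33, 52. Fibonacci-style (each term is the sum of the two before it).
Track C: 6, 10, 15, 21, 28. The triangular numbers T_3, T_4, ….
Term 19 comes from track A (its 7th entry): 85.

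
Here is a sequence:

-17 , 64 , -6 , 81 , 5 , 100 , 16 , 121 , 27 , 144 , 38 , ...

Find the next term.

169

Split by position mod 2 into 2 tracks.
Subsequence A is -17, -6, 5, 16, 27, 38, which is arithmetic, step +11.
Subsequence B is 64, 81, 100, 121, 144, which is the squares 8², 9², 10², ….
Term 12 comes from subsequence B (its 6th entry): 169.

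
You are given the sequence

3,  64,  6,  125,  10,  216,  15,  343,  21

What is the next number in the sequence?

512

Split by position mod 2 into 2 tracks.
Stream A: 3, 6, 10, 15, 21 — triangular numbers starting at T_2.
Stream B: 64, 125, 216, 343 — perfect cubes starting at 4³.
Position 10 → stream B, term 5 = 512.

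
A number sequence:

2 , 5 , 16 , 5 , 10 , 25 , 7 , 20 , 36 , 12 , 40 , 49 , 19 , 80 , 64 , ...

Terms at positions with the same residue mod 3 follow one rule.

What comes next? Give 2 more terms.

31, 160

Split by position mod 3: positions 1, 4, 7, … form one track, and each other residue class forms its own.
Track A: 2, 5, 7, 12, 19. Each term equals the sum of the previous two.
Track B: 5, 10, 20, 40, 80. Geometric, ×2 each step.
Track C: 16, 25, 36, 49, 64. Perfect squares starting at 4².
Position 16 → track A, term 6 = 31.
The 17th slot belongs to track B; its 6th term is 160.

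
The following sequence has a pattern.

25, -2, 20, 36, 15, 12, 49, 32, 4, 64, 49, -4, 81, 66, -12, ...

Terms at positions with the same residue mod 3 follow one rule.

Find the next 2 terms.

100, 83

Taking every 3rd term gives 3 separate tracks.
Stream A: 25, 36, 49, 64, 81. The squares 5², 6², 7², ….
Stream B: -2, 15, 32, 49, 66. Arithmetic with common difference +17.
Stream C: 20, 12, 4, -4, -12. Linear: a_n = 28 − 8·n.
Position 16 falls in stream A as its term 6, giving 100.
The 17th slot belongs to stream B; its 6th term is 83.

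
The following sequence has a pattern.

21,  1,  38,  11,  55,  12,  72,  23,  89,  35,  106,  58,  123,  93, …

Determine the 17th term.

157

Positions 1, 3, 5, … form one subsequence and positions 2, 4, 6, … form another.
Subsequence A = 21, 38, 55, 72, 89, 106, 123: adding 17 each time.
Subsequence B = 1, 11, 12, 23, 35, 58, 93: a Fibonacci-like recurrence a_n = a_{n-1} + a_{n-2}.
Term 17 comes from subsequence A (its 9th entry): 157.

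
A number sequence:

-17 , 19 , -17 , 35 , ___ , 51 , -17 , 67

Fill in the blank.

-17

Positions 1, 3, 5, … form one subsequence and positions 2, 4, 6, … form another.
Track A: -17, -17, ?, -17 — always -17.
Track B: 19, 35, 51, 67 — linear: a_n = 3 + 16·n.
Filling track A at index 3 by its rule yields -17.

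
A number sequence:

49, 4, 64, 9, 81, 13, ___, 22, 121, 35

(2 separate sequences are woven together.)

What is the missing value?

Positions 1, 3, 5, … form one subsequence and positions 2, 4, 6, … form another.
Track A = 49, 64, 81, ?, 121: perfect squares starting at 7².
Track B = 4, 9, 13, 22, 35: a Fibonacci-like recurrence a_n = a_{n-1} + a_{n-2}.
Track A's pattern makes the blank 100.

100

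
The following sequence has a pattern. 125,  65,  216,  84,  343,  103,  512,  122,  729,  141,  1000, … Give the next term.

160

Taking every 2nd term gives 2 separate tracks.
Stream A: 125, 216, 343, 512, 729, 1000. Consecutive cubes n³ from n = 5.
Stream B: 65, 84, 103, 122, 141. Arithmetic, step +19.
Term 12 comes from stream B (its 6th entry): 160.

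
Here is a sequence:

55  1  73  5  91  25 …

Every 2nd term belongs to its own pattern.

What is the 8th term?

125

Odd-indexed and even-indexed terms follow separate rules.
Track A = 55, 73, 91: arithmetic, step +18.
Track B = 1, 5, 25: powers of 5.
Term 8 comes from track B (its 4th entry): 125.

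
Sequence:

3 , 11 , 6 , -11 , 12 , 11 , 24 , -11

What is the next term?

48

Positions 1, 3, 5, … form one subsequence and positions 2, 4, 6, … form another.
Track A: 3, 6, 12, 24 (a geometric progression (common ratio 2)).
Track B: 11, -11, 11, -11 (alternating ±11).
The 9th slot belongs to track A; its 5th term is 48.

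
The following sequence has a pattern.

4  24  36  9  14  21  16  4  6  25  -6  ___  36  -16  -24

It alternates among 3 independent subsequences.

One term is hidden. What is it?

The terms cycle through 3 interleaved subsequences.
Track A: 4, 9, 16, 25, 36 — consecutive squares n² from n = 2.
Track B: 24, 14, 4, -6, -16 — linear: a_n = 34 − 10·n.
Track C: 36, 21, 6, ?, -24 — arithmetic, step −15.
Filling track C at index 4 by its rule yields -9.

-9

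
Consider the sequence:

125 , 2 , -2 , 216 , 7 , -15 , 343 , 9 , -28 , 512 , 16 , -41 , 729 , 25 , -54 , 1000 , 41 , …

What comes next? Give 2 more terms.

The terms cycle through 3 interleaved subsequences.
Track A = 125, 216, 343, 512, 729, 1000: consecutive cubes n³ from n = 5.
Track B = 2, 7, 9, 16, 25, 41: Fibonacci-style (each term is the sum of the two before it).
Track C = -2, -15, -28, -41, -54: arithmetic with common difference −13.
Position 18 → track C, term 6 = -67.
Position 19 → track A, term 7 = 1331.

-67, 1331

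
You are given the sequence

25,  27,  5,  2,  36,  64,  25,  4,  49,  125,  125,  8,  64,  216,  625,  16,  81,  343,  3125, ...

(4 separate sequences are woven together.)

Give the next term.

32

The terms cycle through 4 interleaved subsequences.
Stream A is 25, 36, 49, 64, 81, which is the squares 5², 6², 7², ….
Stream B is 27, 64, 125, 216, 343, which is consecutive cubes n³ from n = 3.
Stream C is 5, 25, 125, 625, 3125, which is powers of 5.
Stream D is 2, 4, 8, 16, which is geometric with ratio 2.
Term 20 comes from stream D (its 5th entry): 32.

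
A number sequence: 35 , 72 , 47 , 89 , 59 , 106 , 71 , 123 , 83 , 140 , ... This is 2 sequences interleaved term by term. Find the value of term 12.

Split by position mod 2 into 2 tracks.
Track A: 35, 47, 59, 71, 83 (adding 12 each time).
Track B: 72, 89, 106, 123, 140 (arithmetic, step +17).
Position 12 → track B, term 6 = 157.

157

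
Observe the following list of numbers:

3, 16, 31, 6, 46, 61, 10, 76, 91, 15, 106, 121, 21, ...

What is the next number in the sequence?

Positions follow the repeating pattern ABB; grouping by letter gives 2 tracks.
Stream A: 3, 6, 10, 15, 21 — triangular numbers starting at T_2.
Stream B: 16, 31, 46, 61, 76, 91, 106, 121 — adding 15 each time.
Term 14 comes from stream B (its 9th entry): 136.

136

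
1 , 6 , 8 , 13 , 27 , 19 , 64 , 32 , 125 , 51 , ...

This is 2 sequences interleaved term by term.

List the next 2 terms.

216, 83

Odd-indexed and even-indexed terms follow separate rules.
Stream A = 1, 8, 27, 64, 125: perfect cubes starting at 1³.
Stream B = 6, 13, 19, 32, 51: each term equals the sum of the previous two.
The 11th slot belongs to stream A; its 6th term is 216.
Term 12 comes from stream B (its 6th entry): 83.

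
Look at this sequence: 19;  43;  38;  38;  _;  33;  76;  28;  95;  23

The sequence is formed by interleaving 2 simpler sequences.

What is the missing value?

Split by position mod 2 into 2 tracks.
Stream A is 19, 38, ?, 76, 95, which is arithmetic, step +19.
Stream B is 43, 38, 33, 28, 23, which is arithmetic, step −5.
So the missing entry in stream A is 57.

57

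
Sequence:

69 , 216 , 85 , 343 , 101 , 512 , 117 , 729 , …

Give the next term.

Split by position mod 2 into 2 tracks.
Track A: 69, 85, 101, 117 — arithmetic with common difference +16.
Track B: 216, 343, 512, 729 — consecutive cubes n³ from n = 6.
Term 9 comes from track A (its 5th entry): 133.

133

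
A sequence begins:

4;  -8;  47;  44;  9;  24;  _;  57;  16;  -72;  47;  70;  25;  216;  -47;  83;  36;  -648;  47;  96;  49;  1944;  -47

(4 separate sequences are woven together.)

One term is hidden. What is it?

-47

Split by position mod 4: positions 1, 5, 9, … form one track, and each other residue class forms its own.
Track A: 4, 9, 16, 25, 36, 49 (the squares 2², 3², 4², …).
Track B: -8, 24, -72, 216, -648, 1944 (geometric with ratio -3).
Track C: 47, ?, 47, -47, 47, -47 (oscillating between 47 and -47).
Track D: 44, 57, 70, 83, 96 (arithmetic, step +13).
Track C's pattern makes the blank -47.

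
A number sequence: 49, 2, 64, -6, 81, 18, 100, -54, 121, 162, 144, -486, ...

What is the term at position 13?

Split by position mod 2 into 2 tracks.
Subsequence A is 49, 64, 81, 100, 121, 144, which is the squares 7², 8², 9², ….
Subsequence B is 2, -6, 18, -54, 162, -486, which is a geometric progression (common ratio -3).
Term 13 comes from subsequence A (its 7th entry): 169.

169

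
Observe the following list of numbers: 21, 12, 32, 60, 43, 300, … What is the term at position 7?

54

Odd-indexed and even-indexed terms follow separate rules.
Stream A: 21, 32, 43 (arithmetic, step +11).
Stream B: 12, 60, 300 (geometric, ×5 each step).
Position 7 falls in stream A as its term 4, giving 54.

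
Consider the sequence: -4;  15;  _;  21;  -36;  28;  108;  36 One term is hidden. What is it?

12

Split by position mod 2 into 2 tracks.
Subsequence A: -4, ?, -36, 108. Geometric with ratio -3.
Subsequence B: 15, 21, 28, 36. Triangular numbers n(n+1)/2 for n = 5, 6, ….
The gap is subsequence A's term 2; the rule gives 12.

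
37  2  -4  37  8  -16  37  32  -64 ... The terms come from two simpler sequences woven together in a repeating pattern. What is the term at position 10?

Positions follow the repeating pattern ABB; grouping by letter gives 2 tracks.
Stream A: 37, 37, 37 (always 37).
Stream B: 2, -4, 8, -16, 32, -64 (geometric, ×-2 each step).
Term 10 comes from stream A (its 4th entry): 37.

37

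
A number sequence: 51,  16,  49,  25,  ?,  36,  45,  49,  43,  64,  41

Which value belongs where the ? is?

Positions 1, 3, 5, … form one subsequence and positions 2, 4, 6, … form another.
Track A = 51, 49, ?, 45, 43, 41: linear: a_n = 53 − 2·n.
Track B = 16, 25, 36, 49, 64: consecutive squares n² from n = 4.
So the missing entry in track A is 47.

47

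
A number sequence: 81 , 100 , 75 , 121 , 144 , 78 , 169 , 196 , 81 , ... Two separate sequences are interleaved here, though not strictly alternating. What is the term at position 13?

289

Reading positions in blocks of 3 reveals the pattern AAB — 2 tracks woven together.
Track A = 81, 100, 121, 144, 169, 196: the squares 9², 10², 11², ….
Track B = 75, 78, 81: arithmetic with common difference +3.
Term 13 comes from track A (its 9th entry): 289.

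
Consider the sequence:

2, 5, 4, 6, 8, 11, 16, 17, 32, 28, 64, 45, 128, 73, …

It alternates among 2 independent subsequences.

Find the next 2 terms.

The terms cycle through 2 interleaved subsequences.
Track A: 2, 4, 8, 16, 32, 64, 128 — powers 2^1, 2^2, 2^3, ….
Track B: 5, 6, 11, 17, 28, 45, 73 — a Fibonacci-like recurrence a_n = a_{n-1} + a_{n-2}.
Term 15 comes from track A (its 8th entry): 256.
Term 16 comes from track B (its 8th entry): 118.

256, 118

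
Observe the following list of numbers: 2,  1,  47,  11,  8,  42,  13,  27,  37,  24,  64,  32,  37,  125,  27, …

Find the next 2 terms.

Read the sequence 3 terms at a time; column i is its own pattern.
Subsequence A = 2, 11, 13, 24, 37: each term equals the sum of the previous two.
Subsequence B = 1, 8, 27, 64, 125: the cubes 1³, 2³, 3³, ….
Subsequence C = 47, 42, 37, 32, 27: arithmetic, step −5.
Term 16 comes from subsequence A (its 6th entry): 61.
The 17th slot belongs to subsequence B; its 6th term is 216.

61, 216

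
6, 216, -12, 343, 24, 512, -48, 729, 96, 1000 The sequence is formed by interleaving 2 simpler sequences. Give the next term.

The terms cycle through 2 interleaved subsequences.
Stream A = 6, -12, 24, -48, 96: a geometric progression (common ratio -2).
Stream B = 216, 343, 512, 729, 1000: perfect cubes starting at 6³.
Position 11 falls in stream A as its term 6, giving -192.

-192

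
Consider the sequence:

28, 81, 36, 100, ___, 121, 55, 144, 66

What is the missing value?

Odd-indexed and even-indexed terms follow separate rules.
Subsequence A: 28, 36, ?, 55, 66. Triangular numbers n(n+1)/2 for n = 7, 8, ….
Subsequence B: 81, 100, 121, 144. Perfect squares starting at 9².
So the missing entry in subsequence A is 45.

45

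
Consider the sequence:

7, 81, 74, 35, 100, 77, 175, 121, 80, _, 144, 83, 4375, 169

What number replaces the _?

The terms cycle through 3 interleaved subsequences.
Track A: 7, 35, 175, ?, 4375 (geometric with ratio 5).
Track B: 81, 100, 121, 144, 169 (perfect squares starting at 9²).
Track C: 74, 77, 80, 83 (adding 3 each time).
So the missing entry in track A is 875.

875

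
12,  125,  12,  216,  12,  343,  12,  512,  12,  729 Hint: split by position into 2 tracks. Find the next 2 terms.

12, 1000

Taking every 2nd term gives 2 separate tracks.
Stream A: 12, 12, 12, 12, 12 — constant 12.
Stream B: 125, 216, 343, 512, 729 — the cubes 5³, 6³, 7³, ….
Position 11 falls in stream A as its term 6, giving 12.
Position 12 → stream B, term 6 = 1000.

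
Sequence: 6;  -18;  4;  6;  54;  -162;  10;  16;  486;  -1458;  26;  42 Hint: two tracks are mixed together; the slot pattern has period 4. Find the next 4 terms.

Reading positions in blocks of 4 reveals the pattern AABB — 2 tracks woven together.
Track A = 6, -18, 54, -162, 486, -1458: multiplying by -3 each time.
Track B = 4, 6, 10, 16, 26, 42: a Fibonacci-like recurrence a_n = a_{n-1} + a_{n-2}.
Term 13 comes from track A (its 7th entry): 4374.
Position 14 → track A, term 8 = -13122.
The 15th slot belongs to track B; its 7th term is 68.
Term 16 comes from track B (its 8th entry): 110.

4374, -13122, 68, 110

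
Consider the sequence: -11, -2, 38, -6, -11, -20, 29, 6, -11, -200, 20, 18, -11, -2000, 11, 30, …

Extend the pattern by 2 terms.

The terms cycle through 4 interleaved subsequences.
Stream A: -11, -11, -11, -11 — always -11.
Stream B: -2, -20, -200, -2000 — multiplying by 10 each time.
Stream C: 38, 29, 20, 11 — subtracting 9 each time.
Stream D: -6, 6, 18, 30 — linear: a_n = -18 + 12·n.
Position 17 → stream A, term 5 = -11.
Position 18 falls in stream B as its term 5, giving -20000.

-11, -20000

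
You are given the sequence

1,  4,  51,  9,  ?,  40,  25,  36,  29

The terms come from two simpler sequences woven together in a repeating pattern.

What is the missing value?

Reading positions in blocks of 3 reveals the pattern AAB — 2 tracks woven together.
Track A is 1, 4, 9, ?, 25, 36, which is the squares 1², 2², 3², ….
Track B is 51, 40, 29, which is arithmetic with common difference −11.
Filling track A at index 4 by its rule yields 16.

16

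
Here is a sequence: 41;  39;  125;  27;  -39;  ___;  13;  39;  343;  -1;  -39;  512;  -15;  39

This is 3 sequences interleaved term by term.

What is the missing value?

216

Split by position mod 3: positions 1, 4, 7, … form one track, and each other residue class forms its own.
Stream A is 41, 27, 13, -1, -15, which is arithmetic with common difference −14.
Stream B is 39, -39, 39, -39, 39, which is oscillating between 39 and -39.
Stream C is 125, ?, 343, 512, which is perfect cubes starting at 5³.
Stream C's pattern makes the blank 216.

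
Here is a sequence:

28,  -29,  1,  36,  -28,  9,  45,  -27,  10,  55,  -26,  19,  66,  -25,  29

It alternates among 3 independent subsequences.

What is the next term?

78

Read the sequence 3 terms at a time; column i is its own pattern.
Track A: 28, 36, 45, 55, 66 (the triangular numbers T_7, T_8, …).
Track B: -29, -28, -27, -26, -25 (arithmetic, step +1).
Track C: 1, 9, 10, 19, 29 (each term equals the sum of the previous two).
The 16th slot belongs to track A; its 6th term is 78.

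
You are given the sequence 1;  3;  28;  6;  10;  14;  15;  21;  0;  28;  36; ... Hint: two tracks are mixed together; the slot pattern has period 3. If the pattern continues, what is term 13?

45

Reading positions in blocks of 3 reveals the pattern AAB — 2 tracks woven together.
Subsequence A = 1, 3, 6, 10, 15, 21, 28, 36: triangular numbers n(n+1)/2 for n = 1, 2, ….
Subsequence B = 28, 14, 0: arithmetic with common difference −14.
The 13th slot belongs to subsequence A; its 9th term is 45.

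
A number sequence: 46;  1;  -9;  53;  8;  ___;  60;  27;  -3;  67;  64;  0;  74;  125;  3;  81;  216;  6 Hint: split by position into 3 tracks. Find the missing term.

Split by position mod 3 into 3 tracks.
Track A: 46, 53, 60, 67, 74, 81 — arithmetic, step +7.
Track B: 1, 8, 27, 64, 125, 216 — the cubes 1³, 2³, 3³, ….
Track C: -9, ?, -3, 0, 3, 6 — linear: a_n = -12 + 3·n.
Track C's pattern makes the blank -6.

-6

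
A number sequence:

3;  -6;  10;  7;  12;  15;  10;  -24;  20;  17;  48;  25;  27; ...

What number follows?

Taking every 3rd term gives 3 separate tracks.
Track A = 3, 7, 10, 17, 27: each term equals the sum of the previous two.
Track B = -6, 12, -24, 48: geometric with ratio -2.
Track C = 10, 15, 20, 25: arithmetic, step +5.
The 14th slot belongs to track B; its 5th term is -96.

-96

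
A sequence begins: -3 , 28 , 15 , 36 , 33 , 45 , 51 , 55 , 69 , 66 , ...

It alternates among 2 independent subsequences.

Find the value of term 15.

123

Split by position mod 2 into 2 tracks.
Track A: -3, 15, 33, 51, 69 (arithmetic, step +18).
Track B: 28, 36, 45, 55, 66 (the triangular numbers T_7, T_8, …).
Term 15 comes from track A (its 8th entry): 123.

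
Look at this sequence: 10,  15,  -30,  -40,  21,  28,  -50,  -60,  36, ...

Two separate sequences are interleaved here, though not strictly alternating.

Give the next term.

Positions follow the repeating pattern AABB; grouping by letter gives 2 tracks.
Track A: 10, 15, 21, 28, 36. Triangular numbers n(n+1)/2 for n = 4, 5, ….
Track B: -30, -40, -50, -60. Arithmetic with common difference −10.
Position 10 falls in track A as its term 6, giving 45.

45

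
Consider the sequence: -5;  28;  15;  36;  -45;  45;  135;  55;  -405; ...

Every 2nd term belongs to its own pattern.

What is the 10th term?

66

The terms cycle through 2 interleaved subsequences.
Track A = -5, 15, -45, 135, -405: multiplying by -3 each time.
Track B = 28, 36, 45, 55: triangular numbers starting at T_7.
Position 10 → track B, term 5 = 66.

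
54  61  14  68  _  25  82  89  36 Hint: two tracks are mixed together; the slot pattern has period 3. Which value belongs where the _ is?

Positions follow the repeating pattern AAB; grouping by letter gives 2 tracks.
Track A: 54, 61, 68, ?, 82, 89 — arithmetic with common difference +7.
Track B: 14, 25, 36 — arithmetic, step +11.
The gap is track A's term 4; the rule gives 75.

75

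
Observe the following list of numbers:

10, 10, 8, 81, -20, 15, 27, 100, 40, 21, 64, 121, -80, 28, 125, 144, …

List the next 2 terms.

160, 36

Taking every 4th term gives 4 separate tracks.
Track A is 10, -20, 40, -80, which is a geometric progression (common ratio -2).
Track B is 10, 15, 21, 28, which is triangular numbers starting at T_4.
Track C is 8, 27, 64, 125, which is the cubes 2³, 3³, 4³, ….
Track D is 81, 100, 121, 144, which is perfect squares starting at 9².
Term 17 comes from track A (its 5th entry): 160.
Term 18 comes from track B (its 5th entry): 36.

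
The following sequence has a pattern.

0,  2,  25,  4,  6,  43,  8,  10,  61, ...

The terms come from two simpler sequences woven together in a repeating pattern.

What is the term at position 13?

16

Positions follow the repeating pattern AAB; grouping by letter gives 2 tracks.
Track A is 0, 2, 4, 6, 8, 10, which is arithmetic, step +2.
Track B is 25, 43, 61, which is adding 18 each time.
Position 13 falls in track A as its term 9, giving 16.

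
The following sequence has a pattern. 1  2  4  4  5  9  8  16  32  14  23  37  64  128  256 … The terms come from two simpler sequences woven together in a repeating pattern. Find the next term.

60

Reading positions in blocks of 6 reveals the pattern AAABBB — 2 tracks woven together.
Track A: 1, 2, 4, 8, 16, 32, 64, 128, 256 (powers of 2).
Track B: 4, 5, 9, 14, 23, 37 (a Fibonacci-like recurrence a_n = a_{n-1} + a_{n-2}).
Term 16 comes from track B (its 7th entry): 60.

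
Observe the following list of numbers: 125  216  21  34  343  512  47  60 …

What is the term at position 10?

Reading positions in blocks of 4 reveals the pattern AABB — 2 tracks woven together.
Track A is 125, 216, 343, 512, which is consecutive cubes n³ from n = 5.
Track B is 21, 34, 47, 60, which is linear: a_n = 8 + 13·n.
Position 10 → track A, term 6 = 1000.

1000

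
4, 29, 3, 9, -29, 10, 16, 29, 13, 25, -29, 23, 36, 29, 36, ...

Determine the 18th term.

Split by position mod 3: positions 1, 4, 7, … form one track, and each other residue class forms its own.
Track A is 4, 9, 16, 25, 36, which is perfect squares starting at 2².
Track B is 29, -29, 29, -29, 29, which is the oscillation 29·(−1)^(n+1).
Track C is 3, 10, 13, 23, 36, which is each term equals the sum of the previous two.
Position 18 → track C, term 6 = 59.

59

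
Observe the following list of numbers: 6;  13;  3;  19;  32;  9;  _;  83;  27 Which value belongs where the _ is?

The slot pattern repeats as AAB (period 3), so there are 2 interleaved tracks.
Stream A is 6, 13, 19, 32, ?, 83, which is a Fibonacci-like recurrence a_n = a_{n-1} + a_{n-2}.
Stream B is 3, 9, 27, which is multiplying by 3 each time.
Stream A's pattern makes the blank 51.

51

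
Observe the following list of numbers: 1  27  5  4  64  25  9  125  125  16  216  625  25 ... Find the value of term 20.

Split by position mod 3 into 3 tracks.
Stream A is 1, 4, 9, 16, 25, which is the squares 1², 2², 3², ….
Stream B is 27, 64, 125, 216, which is consecutive cubes n³ from n = 3.
Stream C is 5, 25, 125, 625, which is geometric with ratio 5.
Term 20 comes from stream B (its 7th entry): 729.

729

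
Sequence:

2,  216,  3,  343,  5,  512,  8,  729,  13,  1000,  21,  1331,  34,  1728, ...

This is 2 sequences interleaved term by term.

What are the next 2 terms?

The terms cycle through 2 interleaved subsequences.
Subsequence A: 2, 3, 5, 8, 13, 21, 34. A Fibonacci-like recurrence a_n = a_{n-1} + a_{n-2}.
Subsequence B: 216, 343, 512, 729, 1000, 1331, 1728. Consecutive cubes n³ from n = 6.
Term 15 comes from subsequence A (its 8th entry): 55.
Term 16 comes from subsequence B (its 8th entry): 2197.

55, 2197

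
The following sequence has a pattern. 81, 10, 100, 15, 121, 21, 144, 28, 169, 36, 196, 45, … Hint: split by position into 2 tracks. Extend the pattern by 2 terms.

225, 55

Taking every 2nd term gives 2 separate tracks.
Track A = 81, 100, 121, 144, 169, 196: perfect squares starting at 9².
Track B = 10, 15, 21, 28, 36, 45: triangular numbers starting at T_4.
Position 13 falls in track A as its term 7, giving 225.
Position 14 → track B, term 7 = 55.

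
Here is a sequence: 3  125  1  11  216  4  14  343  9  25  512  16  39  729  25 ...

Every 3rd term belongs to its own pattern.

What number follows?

Split by position mod 3: positions 1, 4, 7, … form one track, and each other residue class forms its own.
Track A: 3, 11, 14, 25, 39 — a Fibonacci-like recurrence a_n = a_{n-1} + a_{n-2}.
Track B: 125, 216, 343, 512, 729 — perfect cubes starting at 5³.
Track C: 1, 4, 9, 16, 25 — consecutive squares n² from n = 1.
The 16th slot belongs to track A; its 6th term is 64.

64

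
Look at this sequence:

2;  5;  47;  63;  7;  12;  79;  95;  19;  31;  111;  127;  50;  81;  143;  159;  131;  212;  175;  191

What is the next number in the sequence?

343

Reading positions in blocks of 4 reveals the pattern AABB — 2 tracks woven together.
Track A is 2, 5, 7, 12, 19, 31, 50, 81, 131, 212, which is a Fibonacci-like recurrence a_n = a_{n-1} + a_{n-2}.
Track B is 47, 63, 79, 95, 111, 127, 143, 159, 175, 191, which is arithmetic, step +16.
Position 21 → track A, term 11 = 343.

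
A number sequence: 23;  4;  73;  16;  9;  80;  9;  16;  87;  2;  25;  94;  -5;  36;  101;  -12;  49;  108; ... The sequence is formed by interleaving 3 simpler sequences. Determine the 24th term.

The terms cycle through 3 interleaved subsequences.
Subsequence A: 23, 16, 9, 2, -5, -12. Linear: a_n = 30 − 7·n.
Subsequence B: 4, 9, 16, 25, 36, 49. Consecutive squares n² from n = 2.
Subsequence C: 73, 80, 87, 94, 101, 108. Adding 7 each time.
Position 24 → subsequence C, term 8 = 122.

122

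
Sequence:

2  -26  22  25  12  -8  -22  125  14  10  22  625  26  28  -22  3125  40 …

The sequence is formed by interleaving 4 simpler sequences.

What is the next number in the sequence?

Taking every 4th term gives 4 separate tracks.
Track A is 2, 12, 14, 26, 40, which is a Fibonacci-like recurrence a_n = a_{n-1} + a_{n-2}.
Track B is -26, -8, 10, 28, which is arithmetic with common difference +18.
Track C is 22, -22, 22, -22, which is oscillating between 22 and -22.
Track D is 25, 125, 625, 3125, which is powers of 5.
Position 18 → track B, term 5 = 46.

46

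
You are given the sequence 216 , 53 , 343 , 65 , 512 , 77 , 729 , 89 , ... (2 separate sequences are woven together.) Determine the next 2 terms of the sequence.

1000, 101

Positions 1, 3, 5, … form one subsequence and positions 2, 4, 6, … form another.
Track A: 216, 343, 512, 729. The cubes 6³, 7³, 8³, ….
Track B: 53, 65, 77, 89. Adding 12 each time.
Term 9 comes from track A (its 5th entry): 1000.
Position 10 falls in track B as its term 5, giving 101.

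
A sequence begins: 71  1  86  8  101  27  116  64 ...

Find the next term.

131

Split by position mod 2 into 2 tracks.
Stream A: 71, 86, 101, 116. Linear: a_n = 56 + 15·n.
Stream B: 1, 8, 27, 64. Consecutive cubes n³ from n = 1.
Term 9 comes from stream A (its 5th entry): 131.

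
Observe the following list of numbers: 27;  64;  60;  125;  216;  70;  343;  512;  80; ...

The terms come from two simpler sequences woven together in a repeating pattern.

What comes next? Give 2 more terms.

The slot pattern repeats as AAB (period 3), so there are 2 interleaved tracks.
Track A: 27, 64, 125, 216, 343, 512 (consecutive cubes n³ from n = 3).
Track B: 60, 70, 80 (adding 10 each time).
Term 10 comes from track A (its 7th entry): 729.
Term 11 comes from track A (its 8th entry): 1000.

729, 1000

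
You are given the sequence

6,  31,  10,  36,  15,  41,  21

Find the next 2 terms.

The terms cycle through 2 interleaved subsequences.
Stream A is 6, 10, 15, 21, which is the triangular numbers T_3, T_4, ….
Stream B is 31, 36, 41, which is linear: a_n = 26 + 5·n.
Position 8 → stream B, term 4 = 46.
Term 9 comes from stream A (its 5th entry): 28.

46, 28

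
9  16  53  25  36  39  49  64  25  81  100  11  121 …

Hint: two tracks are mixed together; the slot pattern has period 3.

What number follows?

Reading positions in blocks of 3 reveals the pattern AAB — 2 tracks woven together.
Subsequence A: 9, 16, 25, 36, 49, 64, 81, 100, 121. Consecutive squares n² from n = 3.
Subsequence B: 53, 39, 25, 11. Subtracting 14 each time.
Position 14 falls in subsequence A as its term 10, giving 144.

144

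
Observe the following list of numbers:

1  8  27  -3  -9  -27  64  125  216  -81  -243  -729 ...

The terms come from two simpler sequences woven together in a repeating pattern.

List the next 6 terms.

343, 512, 729, -2187, -6561, -19683

Reading positions in blocks of 6 reveals the pattern AAABBB — 2 tracks woven together.
Track A is 1, 8, 27, 64, 125, 216, which is the cubes 1³, 2³, 3³, ….
Track B is -3, -9, -27, -81, -243, -729, which is multiplying by 3 each time.
Term 13 comes from track A (its 7th entry): 343.
Position 14 → track A, term 8 = 512.
Position 15 falls in track A as its term 9, giving 729.
Position 16 falls in track B as its term 7, giving -2187.
Term 17 comes from track B (its 8th entry): -6561.
Position 18 falls in track B as its term 9, giving -19683.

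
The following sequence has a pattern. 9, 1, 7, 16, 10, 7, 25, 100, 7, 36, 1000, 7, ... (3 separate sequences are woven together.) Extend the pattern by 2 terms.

49, 10000

Taking every 3rd term gives 3 separate tracks.
Track A: 9, 16, 25, 36. Consecutive squares n² from n = 3.
Track B: 1, 10, 100, 1000. Powers of 10.
Track C: 7, 7, 7, 7. Constant 7.
Term 13 comes from track A (its 5th entry): 49.
Position 14 falls in track B as its term 5, giving 10000.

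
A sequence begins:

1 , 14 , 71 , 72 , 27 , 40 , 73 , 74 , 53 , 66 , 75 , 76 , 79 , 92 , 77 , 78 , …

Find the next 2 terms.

105, 118

Reading positions in blocks of 4 reveals the pattern AABB — 2 tracks woven together.
Track A: 1, 14, 27, 40, 53, 66, 79, 92. Arithmetic with common difference +13.
Track B: 71, 72, 73, 74, 75, 76, 77, 78. Linear: a_n = 70 + n.
Position 17 falls in track A as its term 9, giving 105.
Position 18 → track A, term 10 = 118.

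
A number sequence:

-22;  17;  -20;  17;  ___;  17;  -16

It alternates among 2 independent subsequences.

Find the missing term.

-18

Taking every 2nd term gives 2 separate tracks.
Track A is -22, -20, ?, -16, which is arithmetic, step +2.
Track B is 17, 17, 17, which is constant 17.
Track A's pattern makes the blank -18.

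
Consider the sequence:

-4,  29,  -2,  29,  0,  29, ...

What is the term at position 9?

Positions 1, 3, 5, … form one subsequence and positions 2, 4, 6, … form another.
Track A = -4, -2, 0: arithmetic, step +2.
Track B = 29, 29, 29: the constant sequence 29.
The 9th slot belongs to track A; its 5th term is 4.

4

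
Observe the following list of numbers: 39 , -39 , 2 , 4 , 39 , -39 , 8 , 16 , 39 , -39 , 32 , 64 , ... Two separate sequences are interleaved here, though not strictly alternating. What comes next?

39

Positions follow the repeating pattern AABB; grouping by letter gives 2 tracks.
Track A is 39, -39, 39, -39, 39, -39, which is the oscillation 39·(−1)^(n+1).
Track B is 2, 4, 8, 16, 32, 64, which is powers 2^1, 2^2, 2^3, ….
Position 13 → track A, term 7 = 39.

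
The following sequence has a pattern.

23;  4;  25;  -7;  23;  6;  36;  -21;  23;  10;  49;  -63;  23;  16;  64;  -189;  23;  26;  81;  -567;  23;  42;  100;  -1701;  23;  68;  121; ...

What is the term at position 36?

-45927

Taking every 4th term gives 4 separate tracks.
Track A: 23, 23, 23, 23, 23, 23, 23 (constant 23).
Track B: 4, 6, 10, 16, 26, 42, 68 (Fibonacci-style (each term is the sum of the two before it)).
Track C: 25, 36, 49, 64, 81, 100, 121 (consecutive squares n² from n = 5).
Track D: -7, -21, -63, -189, -567, -1701 (geometric, ×3 each step).
Position 36 falls in track D as its term 9, giving -45927.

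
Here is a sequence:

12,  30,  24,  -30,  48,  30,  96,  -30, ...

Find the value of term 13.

Odd-indexed and even-indexed terms follow separate rules.
Track A: 12, 24, 48, 96 (a geometric progression (common ratio 2)).
Track B: 30, -30, 30, -30 (oscillating between 30 and -30).
Position 13 → track A, term 7 = 768.

768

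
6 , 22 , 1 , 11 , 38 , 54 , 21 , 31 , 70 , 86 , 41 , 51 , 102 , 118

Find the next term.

61

Reading positions in blocks of 4 reveals the pattern AABB — 2 tracks woven together.
Track A: 6, 22, 38, 54, 70, 86, 102, 118 — linear: a_n = -10 + 16·n.
Track B: 1, 11, 21, 31, 41, 51 — arithmetic with common difference +10.
Position 15 falls in track B as its term 7, giving 61.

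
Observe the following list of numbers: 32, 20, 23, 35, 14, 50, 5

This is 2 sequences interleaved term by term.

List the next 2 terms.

65, -4

Positions 1, 3, 5, … form one subsequence and positions 2, 4, 6, … form another.
Track A: 32, 23, 14, 5 (linear: a_n = 41 − 9·n).
Track B: 20, 35, 50 (adding 15 each time).
Term 8 comes from track B (its 4th entry): 65.
Position 9 falls in track A as its term 5, giving -4.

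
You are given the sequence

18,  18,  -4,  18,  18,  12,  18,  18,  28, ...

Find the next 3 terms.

18, 18, 44

Reading positions in blocks of 3 reveals the pattern AAB — 2 tracks woven together.
Subsequence A = 18, 18, 18, 18, 18, 18: always 18.
Subsequence B = -4, 12, 28: linear: a_n = -20 + 16·n.
Position 10 → subsequence A, term 7 = 18.
The 11th slot belongs to subsequence A; its 8th term is 18.
The 12th slot belongs to subsequence B; its 4th term is 44.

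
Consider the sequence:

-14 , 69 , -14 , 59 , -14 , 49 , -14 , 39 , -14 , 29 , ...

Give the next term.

Odd-indexed and even-indexed terms follow separate rules.
Stream A: -14, -14, -14, -14, -14 (the constant sequence -14).
Stream B: 69, 59, 49, 39, 29 (linear: a_n = 79 − 10·n).
The 11th slot belongs to stream A; its 6th term is -14.

-14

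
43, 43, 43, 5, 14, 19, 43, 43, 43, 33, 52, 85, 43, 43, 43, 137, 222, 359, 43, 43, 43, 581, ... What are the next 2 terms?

The slot pattern repeats as AAABBB (period 6), so there are 2 interleaved tracks.
Track A: 43, 43, 43, 43, 43, 43, 43, 43, 43, 43, 43, 43. Always 43.
Track B: 5, 14, 19, 33, 52, 85, 137, 222, 359, 581. A Fibonacci-like recurrence a_n = a_{n-1} + a_{n-2}.
Term 23 comes from track B (its 11th entry): 940.
The 24th slot belongs to track B; its 12th term is 1521.

940, 1521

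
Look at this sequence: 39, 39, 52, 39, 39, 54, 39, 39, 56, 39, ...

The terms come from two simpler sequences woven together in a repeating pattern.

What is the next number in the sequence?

Reading positions in blocks of 3 reveals the pattern AAB — 2 tracks woven together.
Stream A is 39, 39, 39, 39, 39, 39, 39, which is the constant sequence 39.
Stream B is 52, 54, 56, which is linear: a_n = 50 + 2·n.
Term 11 comes from stream A (its 8th entry): 39.

39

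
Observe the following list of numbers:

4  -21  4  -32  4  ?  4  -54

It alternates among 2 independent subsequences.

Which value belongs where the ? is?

Positions 1, 3, 5, … form one subsequence and positions 2, 4, 6, … form another.
Stream A: 4, 4, 4, 4 — always 4.
Stream B: -21, -32, ?, -54 — linear: a_n = -10 − 11·n.
The gap is stream B's term 3; the rule gives -43.

-43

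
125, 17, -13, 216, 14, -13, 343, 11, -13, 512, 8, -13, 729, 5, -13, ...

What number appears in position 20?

Split by position mod 3 into 3 tracks.
Track A = 125, 216, 343, 512, 729: consecutive cubes n³ from n = 5.
Track B = 17, 14, 11, 8, 5: linear: a_n = 20 − 3·n.
Track C = -13, -13, -13, -13, -13: the constant sequence -13.
The 20th slot belongs to track B; its 7th term is -1.

-1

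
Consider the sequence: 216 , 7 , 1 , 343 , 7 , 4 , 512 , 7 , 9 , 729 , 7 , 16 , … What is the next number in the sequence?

1000

The terms cycle through 3 interleaved subsequences.
Track A: 216, 343, 512, 729 — the cubes 6³, 7³, 8³, ….
Track B: 7, 7, 7, 7 — always 7.
Track C: 1, 4, 9, 16 — perfect squares starting at 1².
Position 13 falls in track A as its term 5, giving 1000.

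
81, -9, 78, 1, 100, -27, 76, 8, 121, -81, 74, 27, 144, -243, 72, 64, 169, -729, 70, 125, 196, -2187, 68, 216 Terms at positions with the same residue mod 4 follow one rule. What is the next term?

Taking every 4th term gives 4 separate tracks.
Track A = 81, 100, 121, 144, 169, 196: consecutive squares n² from n = 9.
Track B = -9, -27, -81, -243, -729, -2187: multiplying by 3 each time.
Track C = 78, 76, 74, 72, 70, 68: subtracting 2 each time.
Track D = 1, 8, 27, 64, 125, 216: the cubes 1³, 2³, 3³, ….
Position 25 falls in track A as its term 7, giving 225.

225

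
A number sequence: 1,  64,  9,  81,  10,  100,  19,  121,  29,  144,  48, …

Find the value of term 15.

The terms cycle through 2 interleaved subsequences.
Track A: 1, 9, 10, 19, 29, 48 (each term equals the sum of the previous two).
Track B: 64, 81, 100, 121, 144 (perfect squares starting at 8²).
Position 15 falls in track A as its term 8, giving 125.

125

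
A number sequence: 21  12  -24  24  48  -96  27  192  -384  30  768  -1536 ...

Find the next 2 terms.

33, 3072

Positions follow the repeating pattern ABB; grouping by letter gives 2 tracks.
Stream A: 21, 24, 27, 30 — adding 3 each time.
Stream B: 12, -24, 48, -96, 192, -384, 768, -1536 — a geometric progression (common ratio -2).
The 13th slot belongs to stream A; its 5th term is 33.
Position 14 falls in stream B as its term 9, giving 3072.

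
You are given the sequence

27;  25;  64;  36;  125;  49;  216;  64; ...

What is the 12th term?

The terms cycle through 2 interleaved subsequences.
Track A: 27, 64, 125, 216 (consecutive cubes n³ from n = 3).
Track B: 25, 36, 49, 64 (consecutive squares n² from n = 5).
The 12th slot belongs to track B; its 6th term is 100.

100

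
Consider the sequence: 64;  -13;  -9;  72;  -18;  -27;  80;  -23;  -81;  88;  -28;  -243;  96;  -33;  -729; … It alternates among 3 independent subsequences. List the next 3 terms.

Split by position mod 3 into 3 tracks.
Stream A = 64, 72, 80, 88, 96: arithmetic with common difference +8.
Stream B = -13, -18, -23, -28, -33: subtracting 5 each time.
Stream C = -9, -27, -81, -243, -729: multiplying by 3 each time.
The 16th slot belongs to stream A; its 6th term is 104.
The 17th slot belongs to stream B; its 6th term is -38.
The 18th slot belongs to stream C; its 6th term is -2187.

104, -38, -2187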